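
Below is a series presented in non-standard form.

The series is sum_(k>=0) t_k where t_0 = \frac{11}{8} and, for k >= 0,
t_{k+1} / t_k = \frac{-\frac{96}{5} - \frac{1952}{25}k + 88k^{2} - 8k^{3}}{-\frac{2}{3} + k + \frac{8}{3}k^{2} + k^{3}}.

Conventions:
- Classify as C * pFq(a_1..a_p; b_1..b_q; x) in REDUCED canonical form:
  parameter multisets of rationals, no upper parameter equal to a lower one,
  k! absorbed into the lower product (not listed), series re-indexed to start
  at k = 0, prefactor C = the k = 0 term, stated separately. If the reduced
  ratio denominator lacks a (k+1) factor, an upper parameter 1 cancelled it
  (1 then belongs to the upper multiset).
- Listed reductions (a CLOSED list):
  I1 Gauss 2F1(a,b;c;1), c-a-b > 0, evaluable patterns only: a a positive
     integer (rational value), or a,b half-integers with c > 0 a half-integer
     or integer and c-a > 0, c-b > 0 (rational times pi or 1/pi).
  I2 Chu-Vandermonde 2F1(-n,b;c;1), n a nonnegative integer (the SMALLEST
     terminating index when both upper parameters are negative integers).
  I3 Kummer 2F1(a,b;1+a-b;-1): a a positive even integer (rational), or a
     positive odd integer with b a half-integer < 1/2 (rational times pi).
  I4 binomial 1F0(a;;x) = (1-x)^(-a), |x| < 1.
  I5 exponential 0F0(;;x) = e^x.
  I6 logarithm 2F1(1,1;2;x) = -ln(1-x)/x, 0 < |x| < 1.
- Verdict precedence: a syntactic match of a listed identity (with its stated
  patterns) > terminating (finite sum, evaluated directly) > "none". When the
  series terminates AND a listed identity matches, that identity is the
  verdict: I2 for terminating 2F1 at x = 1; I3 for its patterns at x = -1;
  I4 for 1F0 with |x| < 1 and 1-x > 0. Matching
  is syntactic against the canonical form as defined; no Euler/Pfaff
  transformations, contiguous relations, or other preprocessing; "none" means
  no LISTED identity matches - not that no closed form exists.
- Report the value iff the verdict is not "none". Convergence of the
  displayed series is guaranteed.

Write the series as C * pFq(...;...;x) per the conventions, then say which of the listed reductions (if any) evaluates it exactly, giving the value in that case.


Reduced: x = -8, 3F2, upper = {-10, -\frac{6}{5}, \frac{1}{5}}, lower = {-\frac{1}{3}, 2}, C = \frac{11}{8}. Verdict: terminating - the sum ends at index 10 because -10 is a negative integer; exact evaluation follows. Hence: -\frac{529540648162763380688029123}{186443328857421875000}.

The tell: x = -8 and roots of the ratio polynomials (C = 11/8, x = -8) are the negated parameters.
Step ratio: r(k) = -8 * (k-10) (k-\frac{6}{5}) (k+\frac{1}{5}) / [(k-\frac{1}{3}) (k+2) (k+1)] ; factor over Q: parameters, x = -8, and C = \frac{11}{8}.


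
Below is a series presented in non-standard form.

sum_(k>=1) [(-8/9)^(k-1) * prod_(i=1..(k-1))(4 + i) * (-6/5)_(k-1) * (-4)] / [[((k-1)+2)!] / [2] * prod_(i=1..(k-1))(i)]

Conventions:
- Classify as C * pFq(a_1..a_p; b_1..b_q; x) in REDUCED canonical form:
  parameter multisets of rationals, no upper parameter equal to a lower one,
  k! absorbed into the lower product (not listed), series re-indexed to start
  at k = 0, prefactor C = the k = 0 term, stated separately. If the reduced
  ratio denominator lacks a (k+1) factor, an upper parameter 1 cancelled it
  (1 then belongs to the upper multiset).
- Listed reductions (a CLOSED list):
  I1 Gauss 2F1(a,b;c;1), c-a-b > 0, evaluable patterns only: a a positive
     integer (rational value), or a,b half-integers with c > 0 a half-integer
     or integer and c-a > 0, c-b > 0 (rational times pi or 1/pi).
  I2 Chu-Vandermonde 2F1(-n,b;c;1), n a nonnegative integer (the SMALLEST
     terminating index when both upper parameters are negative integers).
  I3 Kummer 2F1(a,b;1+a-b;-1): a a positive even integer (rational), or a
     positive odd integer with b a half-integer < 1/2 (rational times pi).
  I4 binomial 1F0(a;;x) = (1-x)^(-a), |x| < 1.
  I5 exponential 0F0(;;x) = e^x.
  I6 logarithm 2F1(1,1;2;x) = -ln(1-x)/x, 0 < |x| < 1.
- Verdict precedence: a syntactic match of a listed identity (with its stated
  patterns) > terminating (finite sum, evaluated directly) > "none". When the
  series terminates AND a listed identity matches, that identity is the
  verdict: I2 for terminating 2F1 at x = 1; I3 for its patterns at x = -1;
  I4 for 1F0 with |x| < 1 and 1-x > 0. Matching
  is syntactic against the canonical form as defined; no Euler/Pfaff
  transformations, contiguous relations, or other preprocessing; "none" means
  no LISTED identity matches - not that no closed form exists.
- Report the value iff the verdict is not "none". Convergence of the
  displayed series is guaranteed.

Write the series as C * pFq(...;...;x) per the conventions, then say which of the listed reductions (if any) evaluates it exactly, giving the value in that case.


At argument -8/9: a 2F1 with upper {-6/5, 5}, lower {3}, scaled by C = -4. Verdict: no listed reduction: x = -8/9 and upper {-6/5, 5} fail every I1-I6 pattern.

Key step: with t_0 = -4, the denominator's factorial ratio (prefactor -4) is a lower Pochhammer.
Ratio: r(k) = (-8/9) * (k-6/5) (k+5) / [(k+3) (k+1)] - rational; roots negated = parameters, x = (-8/9), C = -4.


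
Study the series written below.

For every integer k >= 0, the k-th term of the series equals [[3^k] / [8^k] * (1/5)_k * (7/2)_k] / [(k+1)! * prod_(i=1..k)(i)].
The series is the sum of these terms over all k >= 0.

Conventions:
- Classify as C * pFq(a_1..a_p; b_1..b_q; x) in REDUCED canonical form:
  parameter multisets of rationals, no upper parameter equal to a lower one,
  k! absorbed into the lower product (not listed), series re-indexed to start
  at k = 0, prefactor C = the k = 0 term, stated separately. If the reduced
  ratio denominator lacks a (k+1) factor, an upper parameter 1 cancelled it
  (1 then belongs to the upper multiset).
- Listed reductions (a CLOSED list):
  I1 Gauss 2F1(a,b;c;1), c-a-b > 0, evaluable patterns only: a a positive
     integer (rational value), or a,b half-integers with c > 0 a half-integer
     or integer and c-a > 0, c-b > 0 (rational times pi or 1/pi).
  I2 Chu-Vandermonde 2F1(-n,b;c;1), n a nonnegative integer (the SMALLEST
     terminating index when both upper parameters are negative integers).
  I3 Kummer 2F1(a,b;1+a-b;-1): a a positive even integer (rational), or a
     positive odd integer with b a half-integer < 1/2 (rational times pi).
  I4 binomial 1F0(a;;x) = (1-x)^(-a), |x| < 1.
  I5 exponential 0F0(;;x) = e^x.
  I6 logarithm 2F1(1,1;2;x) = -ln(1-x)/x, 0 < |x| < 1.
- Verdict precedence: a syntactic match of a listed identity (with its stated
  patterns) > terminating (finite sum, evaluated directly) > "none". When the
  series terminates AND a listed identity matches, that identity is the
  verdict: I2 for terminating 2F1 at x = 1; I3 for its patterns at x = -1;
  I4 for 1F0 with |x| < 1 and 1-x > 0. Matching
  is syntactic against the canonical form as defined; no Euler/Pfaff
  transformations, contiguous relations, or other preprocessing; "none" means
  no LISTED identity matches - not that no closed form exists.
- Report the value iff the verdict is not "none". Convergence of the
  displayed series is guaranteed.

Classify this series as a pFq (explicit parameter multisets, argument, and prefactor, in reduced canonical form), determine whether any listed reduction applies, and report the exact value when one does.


Canonical form: C = 1 times 2F1 with upper {1/5, 7/2}, lower {2}, x = 3/8. Verdict: none - at argument 3/8 the multisets {1/5, 7/2} ; {2} match no listed identity.

First insight: with t_0 = 1, the two geometric factors (C = 1) combine into one argument.
Consecutive-term ratio: r(k) = (3/8) * (k+1/5) (k+7/2) / [(k+2) (k+1)] - rational in k, leading ratio (3/8); with t_0 = 1, classification follows.


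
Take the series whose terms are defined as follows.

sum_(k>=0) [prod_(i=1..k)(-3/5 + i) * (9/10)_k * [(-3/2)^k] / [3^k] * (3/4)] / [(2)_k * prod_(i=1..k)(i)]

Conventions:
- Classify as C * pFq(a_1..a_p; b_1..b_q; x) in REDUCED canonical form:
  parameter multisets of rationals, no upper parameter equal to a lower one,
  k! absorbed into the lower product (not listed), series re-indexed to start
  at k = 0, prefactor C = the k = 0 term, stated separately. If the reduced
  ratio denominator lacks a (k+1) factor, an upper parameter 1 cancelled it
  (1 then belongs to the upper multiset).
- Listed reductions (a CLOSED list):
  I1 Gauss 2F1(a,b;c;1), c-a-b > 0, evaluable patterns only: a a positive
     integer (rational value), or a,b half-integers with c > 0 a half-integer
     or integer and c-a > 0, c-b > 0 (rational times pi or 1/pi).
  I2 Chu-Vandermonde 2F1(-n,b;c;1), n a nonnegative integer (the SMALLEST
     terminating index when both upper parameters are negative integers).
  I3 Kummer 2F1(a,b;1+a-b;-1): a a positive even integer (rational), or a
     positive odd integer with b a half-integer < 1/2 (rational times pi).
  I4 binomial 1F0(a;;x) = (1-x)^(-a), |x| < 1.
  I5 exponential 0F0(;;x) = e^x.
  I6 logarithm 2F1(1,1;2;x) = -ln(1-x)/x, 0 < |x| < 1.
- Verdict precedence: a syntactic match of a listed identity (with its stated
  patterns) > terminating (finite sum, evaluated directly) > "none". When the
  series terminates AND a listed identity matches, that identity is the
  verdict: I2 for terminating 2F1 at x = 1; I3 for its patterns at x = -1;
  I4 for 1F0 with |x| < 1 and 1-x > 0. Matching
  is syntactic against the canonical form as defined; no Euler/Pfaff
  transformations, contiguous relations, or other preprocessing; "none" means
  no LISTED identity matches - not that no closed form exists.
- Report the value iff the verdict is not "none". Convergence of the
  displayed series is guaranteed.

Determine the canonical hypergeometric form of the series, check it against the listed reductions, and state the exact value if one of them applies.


With C = 3/4: the canonical form is 2F1(2/5, 9/10; 2; -1/2). Verdict: none. No listed pattern accepts 2F1(2/5, 9/10; 2; -1/2).

Key step: from the first term 3/4: the running product (C = 3/4, x = -1/2) telescopes to a rising factorial.
Adjacent-term ratio: r(k) = (-1/2) * (k+2/5) (k+9/10) / [(k+2) (k+1)] ; factor over Q: parameters, x = (-1/2), and C = 3/4.


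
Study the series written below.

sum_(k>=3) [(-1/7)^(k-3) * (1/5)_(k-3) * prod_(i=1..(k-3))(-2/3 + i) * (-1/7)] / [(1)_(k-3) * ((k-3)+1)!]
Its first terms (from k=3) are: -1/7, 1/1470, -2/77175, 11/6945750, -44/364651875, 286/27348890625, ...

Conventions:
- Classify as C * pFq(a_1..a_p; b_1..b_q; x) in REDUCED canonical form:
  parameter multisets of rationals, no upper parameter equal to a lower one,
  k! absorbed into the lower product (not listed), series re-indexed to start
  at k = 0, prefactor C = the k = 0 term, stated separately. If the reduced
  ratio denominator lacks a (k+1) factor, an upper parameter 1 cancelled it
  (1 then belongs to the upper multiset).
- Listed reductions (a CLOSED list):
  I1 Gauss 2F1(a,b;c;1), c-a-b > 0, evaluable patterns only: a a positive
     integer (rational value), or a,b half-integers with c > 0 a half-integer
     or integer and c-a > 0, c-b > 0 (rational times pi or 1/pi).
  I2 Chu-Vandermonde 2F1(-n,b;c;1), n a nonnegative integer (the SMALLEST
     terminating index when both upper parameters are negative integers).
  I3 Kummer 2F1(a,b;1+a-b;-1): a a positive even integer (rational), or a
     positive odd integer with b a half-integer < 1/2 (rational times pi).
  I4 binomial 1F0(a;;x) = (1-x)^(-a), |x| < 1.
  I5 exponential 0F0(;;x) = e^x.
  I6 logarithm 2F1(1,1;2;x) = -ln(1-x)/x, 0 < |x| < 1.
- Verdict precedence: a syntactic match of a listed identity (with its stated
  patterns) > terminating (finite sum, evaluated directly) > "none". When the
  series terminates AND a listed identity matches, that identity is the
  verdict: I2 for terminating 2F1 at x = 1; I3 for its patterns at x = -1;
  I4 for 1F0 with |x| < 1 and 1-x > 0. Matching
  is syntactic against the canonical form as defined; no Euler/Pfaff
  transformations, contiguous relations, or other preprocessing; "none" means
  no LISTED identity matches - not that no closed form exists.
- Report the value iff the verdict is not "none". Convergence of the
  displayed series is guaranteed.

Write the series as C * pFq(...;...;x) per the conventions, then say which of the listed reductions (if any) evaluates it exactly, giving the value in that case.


At argument -1/7: a 2F1 with upper {1/5, 1/3}, lower {2}, scaled by C = -1/7. Verdict: none. Every listed pattern misses the 2F1 form at -1/7, upper {1/5, 1/3}.

The tell: x = (-1/7) and the running product (prefactor -1/7) telescopes to a rising factorial.
Ratio: r(k) = (-1/7) * (k+1/5) (k+1/3) / [(k+2) (k+1)] - poly over poly, x = (-1/7) from leading terms; C = -1/7 at k = 0.


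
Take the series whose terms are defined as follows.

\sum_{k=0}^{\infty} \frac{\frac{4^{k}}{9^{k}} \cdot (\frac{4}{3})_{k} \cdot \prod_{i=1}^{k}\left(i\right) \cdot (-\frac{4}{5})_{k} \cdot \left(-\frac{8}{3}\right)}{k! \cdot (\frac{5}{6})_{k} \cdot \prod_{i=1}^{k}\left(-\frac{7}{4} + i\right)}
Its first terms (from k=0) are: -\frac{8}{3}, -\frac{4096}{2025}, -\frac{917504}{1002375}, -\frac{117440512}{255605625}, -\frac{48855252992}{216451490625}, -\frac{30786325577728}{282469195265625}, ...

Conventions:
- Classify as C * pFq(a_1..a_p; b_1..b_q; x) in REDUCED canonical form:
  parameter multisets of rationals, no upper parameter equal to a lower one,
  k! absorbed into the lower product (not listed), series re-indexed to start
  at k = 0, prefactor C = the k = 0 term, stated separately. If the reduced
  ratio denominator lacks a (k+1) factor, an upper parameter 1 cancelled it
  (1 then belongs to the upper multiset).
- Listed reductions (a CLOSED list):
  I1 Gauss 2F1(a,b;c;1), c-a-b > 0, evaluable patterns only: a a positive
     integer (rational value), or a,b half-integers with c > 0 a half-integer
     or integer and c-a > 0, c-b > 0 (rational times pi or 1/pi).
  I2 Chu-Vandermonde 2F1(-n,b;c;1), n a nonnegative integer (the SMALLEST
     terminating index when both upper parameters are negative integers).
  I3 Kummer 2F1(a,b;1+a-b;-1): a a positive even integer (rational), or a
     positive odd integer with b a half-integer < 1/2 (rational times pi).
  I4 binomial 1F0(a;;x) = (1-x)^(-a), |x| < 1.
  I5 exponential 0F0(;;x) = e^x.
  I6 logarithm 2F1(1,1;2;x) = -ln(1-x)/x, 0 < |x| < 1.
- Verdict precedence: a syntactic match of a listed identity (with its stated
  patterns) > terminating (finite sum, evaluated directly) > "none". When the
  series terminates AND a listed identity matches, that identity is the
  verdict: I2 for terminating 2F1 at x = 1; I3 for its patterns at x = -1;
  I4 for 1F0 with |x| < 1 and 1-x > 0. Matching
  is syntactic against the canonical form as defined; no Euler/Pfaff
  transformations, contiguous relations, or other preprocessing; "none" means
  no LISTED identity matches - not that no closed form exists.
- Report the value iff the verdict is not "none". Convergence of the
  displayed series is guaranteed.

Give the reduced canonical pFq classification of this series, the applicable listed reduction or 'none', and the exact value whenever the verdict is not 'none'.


x = \frac{4}{9} here; the reduced form reads 3F2, upper {-\frac{4}{5}, 1, \frac{4}{3}}, lower {-\frac{3}{4}, \frac{5}{6}}, C = -\frac{8}{3}. Verdict: no listed reduction: x = \frac{4}{9} and upper {-\frac{4}{5}, 1, \frac{4}{3}} fail every I1-I6 pattern.

First insight: from the first term -\frac{8}{3}: the two geometric factors (C = -8/3, x = 4/9) combine into one argument.
Consecutive-term ratio: r(k) = \frac{4}{9} * (k-\frac{4}{5}) (k+1) (k+\frac{4}{3}) / [(k-\frac{3}{4}) (k+\frac{5}{6}) (k+1)] - poly over poly, x = \frac{4}{9} from leading terms; C = -\frac{8}{3} at k = 0.


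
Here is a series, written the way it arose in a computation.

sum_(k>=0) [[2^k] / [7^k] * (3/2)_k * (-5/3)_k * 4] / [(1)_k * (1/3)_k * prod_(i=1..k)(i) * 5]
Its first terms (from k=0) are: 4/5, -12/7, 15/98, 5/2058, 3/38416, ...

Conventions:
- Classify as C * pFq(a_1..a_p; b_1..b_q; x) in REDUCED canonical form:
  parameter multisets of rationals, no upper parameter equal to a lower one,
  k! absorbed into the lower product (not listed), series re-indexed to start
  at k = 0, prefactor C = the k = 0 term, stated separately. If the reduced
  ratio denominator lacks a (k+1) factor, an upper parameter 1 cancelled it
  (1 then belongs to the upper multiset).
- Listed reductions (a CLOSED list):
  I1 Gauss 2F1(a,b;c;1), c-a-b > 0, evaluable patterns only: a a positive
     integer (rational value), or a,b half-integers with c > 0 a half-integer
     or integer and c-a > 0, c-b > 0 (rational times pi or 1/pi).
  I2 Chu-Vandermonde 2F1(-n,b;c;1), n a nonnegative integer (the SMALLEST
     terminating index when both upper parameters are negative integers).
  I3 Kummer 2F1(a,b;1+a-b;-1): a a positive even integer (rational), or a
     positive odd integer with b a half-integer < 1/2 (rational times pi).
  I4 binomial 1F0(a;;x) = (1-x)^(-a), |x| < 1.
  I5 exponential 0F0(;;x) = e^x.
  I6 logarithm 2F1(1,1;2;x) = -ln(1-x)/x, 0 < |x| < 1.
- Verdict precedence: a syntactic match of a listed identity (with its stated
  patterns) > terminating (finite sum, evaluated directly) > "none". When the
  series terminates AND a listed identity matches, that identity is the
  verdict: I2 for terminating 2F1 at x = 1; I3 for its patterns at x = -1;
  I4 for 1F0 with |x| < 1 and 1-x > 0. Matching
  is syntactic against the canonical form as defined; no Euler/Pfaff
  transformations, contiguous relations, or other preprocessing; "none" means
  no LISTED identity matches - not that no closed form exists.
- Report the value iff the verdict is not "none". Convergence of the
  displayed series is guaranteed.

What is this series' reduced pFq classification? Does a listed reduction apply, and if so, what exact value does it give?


Prefactor 4/5, argument 2/7: 2F2 with upper {-5/3, 3/2} over lower {1/3, 1}. Verdict: none - this 2F2 at x = 2/7 matches no listed pattern, and upper {-5/3, 3/2} holds no stopper.

Key step: t_0 = 4/5 here, and the constant factors (C = 4/5) combine into one prefactor.
Term ratio: r(k) = (2/7) * (k-5/3) (k+3/2) / [(k+1/3) (k+1) (k+1)] - rational; roots negated = parameters, x = (2/7), C = 4/5.


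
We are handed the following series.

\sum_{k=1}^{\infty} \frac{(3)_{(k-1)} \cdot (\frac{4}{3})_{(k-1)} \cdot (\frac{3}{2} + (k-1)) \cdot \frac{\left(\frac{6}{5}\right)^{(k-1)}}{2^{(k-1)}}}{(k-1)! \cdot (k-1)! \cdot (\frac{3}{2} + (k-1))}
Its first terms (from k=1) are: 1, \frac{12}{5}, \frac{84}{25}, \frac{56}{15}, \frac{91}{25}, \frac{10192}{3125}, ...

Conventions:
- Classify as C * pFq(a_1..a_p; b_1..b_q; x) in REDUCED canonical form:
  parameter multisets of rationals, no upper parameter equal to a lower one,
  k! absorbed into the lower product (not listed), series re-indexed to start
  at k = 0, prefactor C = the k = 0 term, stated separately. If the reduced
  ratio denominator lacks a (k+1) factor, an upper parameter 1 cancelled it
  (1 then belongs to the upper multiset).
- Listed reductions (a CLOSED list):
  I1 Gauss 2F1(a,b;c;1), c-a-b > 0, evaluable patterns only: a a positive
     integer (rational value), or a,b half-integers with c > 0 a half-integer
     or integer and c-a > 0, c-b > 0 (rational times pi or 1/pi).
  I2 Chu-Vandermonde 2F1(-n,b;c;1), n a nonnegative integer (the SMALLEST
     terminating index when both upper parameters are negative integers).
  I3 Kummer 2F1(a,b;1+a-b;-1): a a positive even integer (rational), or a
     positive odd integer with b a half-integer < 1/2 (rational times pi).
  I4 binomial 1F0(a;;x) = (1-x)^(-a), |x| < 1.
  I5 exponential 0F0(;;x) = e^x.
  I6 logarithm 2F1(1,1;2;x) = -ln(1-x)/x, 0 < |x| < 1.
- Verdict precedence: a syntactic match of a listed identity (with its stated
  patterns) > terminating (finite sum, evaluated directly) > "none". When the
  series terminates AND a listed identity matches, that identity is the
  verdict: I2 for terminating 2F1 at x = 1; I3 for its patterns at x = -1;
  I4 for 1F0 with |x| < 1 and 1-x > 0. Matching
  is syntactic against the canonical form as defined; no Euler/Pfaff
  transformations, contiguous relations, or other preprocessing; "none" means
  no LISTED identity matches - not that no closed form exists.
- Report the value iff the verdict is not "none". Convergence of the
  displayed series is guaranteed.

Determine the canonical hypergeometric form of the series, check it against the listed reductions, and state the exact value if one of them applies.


The tell: t_0 = 1 here, and the two k-th powers (C = 1) combine into one argument.
Term ratio: r(k) = \frac{3}{5} * (k+\frac{4}{3}) (k+3) / [(k+1) (k+1)] - rational; roots negated = parameters, x = \frac{3}{5}, C = 1.

x = \frac{3}{5} here; the reduced form reads 2F1, upper {\frac{4}{3}, 3}, lower {1}, C = 1. Verdict: none. A 2F1 with upper {\frac{4}{3}, 3} fits none of I1-I6 at x = \frac{3}{5}; the sum runs forever.


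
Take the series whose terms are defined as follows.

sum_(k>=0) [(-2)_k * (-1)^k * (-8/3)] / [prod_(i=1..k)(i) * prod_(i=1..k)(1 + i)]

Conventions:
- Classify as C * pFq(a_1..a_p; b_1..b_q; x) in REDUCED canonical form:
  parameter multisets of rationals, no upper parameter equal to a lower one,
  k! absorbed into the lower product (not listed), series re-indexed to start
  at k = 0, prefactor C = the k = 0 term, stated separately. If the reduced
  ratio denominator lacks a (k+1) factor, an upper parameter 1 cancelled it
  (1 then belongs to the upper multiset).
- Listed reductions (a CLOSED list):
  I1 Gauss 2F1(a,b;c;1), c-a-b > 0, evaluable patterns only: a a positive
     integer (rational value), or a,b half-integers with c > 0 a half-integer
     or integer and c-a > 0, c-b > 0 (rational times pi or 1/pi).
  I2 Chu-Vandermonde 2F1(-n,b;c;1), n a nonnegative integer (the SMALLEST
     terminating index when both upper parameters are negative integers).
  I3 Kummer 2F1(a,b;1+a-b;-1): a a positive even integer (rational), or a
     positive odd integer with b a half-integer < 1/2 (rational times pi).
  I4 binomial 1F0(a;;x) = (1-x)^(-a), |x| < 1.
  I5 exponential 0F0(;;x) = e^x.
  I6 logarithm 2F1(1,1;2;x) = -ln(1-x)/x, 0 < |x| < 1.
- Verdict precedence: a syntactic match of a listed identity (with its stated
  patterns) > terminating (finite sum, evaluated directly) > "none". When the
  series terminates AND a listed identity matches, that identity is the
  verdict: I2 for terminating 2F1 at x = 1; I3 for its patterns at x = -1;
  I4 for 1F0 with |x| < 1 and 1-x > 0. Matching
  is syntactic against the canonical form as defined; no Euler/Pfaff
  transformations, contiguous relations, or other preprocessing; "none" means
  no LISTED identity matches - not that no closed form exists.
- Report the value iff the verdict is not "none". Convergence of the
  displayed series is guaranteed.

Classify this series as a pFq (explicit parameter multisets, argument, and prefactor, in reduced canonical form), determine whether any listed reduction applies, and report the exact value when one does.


Key step: with t_0 = -8/3, the lower running product (C = -8/3, x = -1) is a rising factorial.
Term ratio: r(k) = (-1) * (k-2) / [(k+2) (k+1)] - rational; roots negated = parameters, x = (-1), C = -8/3.

x = -1 here; the reduced form reads 1F1, upper {-2}, lower {2}, C = -8/3. Verdict: terminating at k = 2: the factor (-2)_k kills every later term; summing the 3 survivors is exact. Sum: -52/9.


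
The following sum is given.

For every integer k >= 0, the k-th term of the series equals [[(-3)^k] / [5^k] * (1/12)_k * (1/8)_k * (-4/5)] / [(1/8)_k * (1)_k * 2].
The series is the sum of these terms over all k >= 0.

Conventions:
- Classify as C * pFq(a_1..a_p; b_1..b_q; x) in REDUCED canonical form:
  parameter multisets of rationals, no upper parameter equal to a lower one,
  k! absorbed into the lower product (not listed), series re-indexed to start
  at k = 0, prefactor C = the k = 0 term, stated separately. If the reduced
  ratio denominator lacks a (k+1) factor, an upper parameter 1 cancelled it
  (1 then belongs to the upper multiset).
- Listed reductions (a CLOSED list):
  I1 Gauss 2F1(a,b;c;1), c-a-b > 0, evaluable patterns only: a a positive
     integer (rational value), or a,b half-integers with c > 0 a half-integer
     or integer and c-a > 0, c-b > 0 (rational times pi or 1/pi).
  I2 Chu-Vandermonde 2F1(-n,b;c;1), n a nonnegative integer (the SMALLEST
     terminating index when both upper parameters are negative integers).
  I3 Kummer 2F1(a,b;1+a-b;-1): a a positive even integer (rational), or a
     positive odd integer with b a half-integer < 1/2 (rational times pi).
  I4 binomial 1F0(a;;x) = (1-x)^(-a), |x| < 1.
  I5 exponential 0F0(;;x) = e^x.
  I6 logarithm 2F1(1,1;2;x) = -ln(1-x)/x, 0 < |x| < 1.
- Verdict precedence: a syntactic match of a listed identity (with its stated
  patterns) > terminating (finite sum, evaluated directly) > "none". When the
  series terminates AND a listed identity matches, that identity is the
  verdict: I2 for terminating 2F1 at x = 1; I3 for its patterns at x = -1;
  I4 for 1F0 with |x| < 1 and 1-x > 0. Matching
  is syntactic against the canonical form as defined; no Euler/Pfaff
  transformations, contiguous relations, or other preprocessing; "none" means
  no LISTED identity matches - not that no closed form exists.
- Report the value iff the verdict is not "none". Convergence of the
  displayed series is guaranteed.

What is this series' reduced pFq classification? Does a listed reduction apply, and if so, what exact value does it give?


Key observation: with t_0 = -2/5, (1)_k (C = -2/5, x = -3/5) is k! itself.
Adjacent-term ratio: r(k) = (-3/5) * (k+1/12) / [(k+1)] - rational in k, leading ratio (-3/5); with t_0 = -2/5, classification follows.

With C = -2/5: the canonical form is 1F0(1/12; -; -3/5). Verdict at x = -3/5: binomial (I4) matches (the 1F0 binomial series: exponent -1/12, x = -3/5). Hence: (-2/5) * (8/5)^(-1/12).


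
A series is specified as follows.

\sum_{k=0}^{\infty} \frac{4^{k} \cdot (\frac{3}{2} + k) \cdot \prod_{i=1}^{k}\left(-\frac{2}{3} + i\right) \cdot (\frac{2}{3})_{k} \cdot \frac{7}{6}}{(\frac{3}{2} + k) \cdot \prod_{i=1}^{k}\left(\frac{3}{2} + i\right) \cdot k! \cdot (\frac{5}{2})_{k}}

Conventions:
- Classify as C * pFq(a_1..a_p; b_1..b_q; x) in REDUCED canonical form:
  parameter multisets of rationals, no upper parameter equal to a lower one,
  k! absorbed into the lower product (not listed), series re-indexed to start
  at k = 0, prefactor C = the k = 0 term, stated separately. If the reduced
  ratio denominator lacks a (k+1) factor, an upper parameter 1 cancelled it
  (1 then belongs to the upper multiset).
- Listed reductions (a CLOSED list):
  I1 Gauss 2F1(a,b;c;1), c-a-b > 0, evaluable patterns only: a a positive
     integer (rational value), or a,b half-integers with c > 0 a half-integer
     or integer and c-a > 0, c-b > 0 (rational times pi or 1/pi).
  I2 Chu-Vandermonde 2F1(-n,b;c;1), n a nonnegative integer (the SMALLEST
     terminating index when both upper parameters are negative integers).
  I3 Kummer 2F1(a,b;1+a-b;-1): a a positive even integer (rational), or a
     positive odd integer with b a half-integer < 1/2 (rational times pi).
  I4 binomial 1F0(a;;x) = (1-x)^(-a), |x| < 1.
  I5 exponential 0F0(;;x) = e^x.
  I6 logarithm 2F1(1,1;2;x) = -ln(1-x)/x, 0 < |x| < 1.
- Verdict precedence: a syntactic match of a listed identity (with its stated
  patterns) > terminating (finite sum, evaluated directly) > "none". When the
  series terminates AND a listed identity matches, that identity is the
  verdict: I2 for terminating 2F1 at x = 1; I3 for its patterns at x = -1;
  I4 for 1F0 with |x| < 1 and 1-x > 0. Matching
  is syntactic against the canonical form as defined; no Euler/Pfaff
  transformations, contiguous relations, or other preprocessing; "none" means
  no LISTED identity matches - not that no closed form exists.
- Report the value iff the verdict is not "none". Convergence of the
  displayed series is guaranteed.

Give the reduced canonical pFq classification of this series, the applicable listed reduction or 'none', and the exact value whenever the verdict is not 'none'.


Reduced: x = 4, 2F2, upper = {\frac{1}{3}, \frac{2}{3}}, lower = {\frac{5}{2}, \frac{5}{2}}, C = \frac{7}{6}. Verdict: none (x = 4): each listed identity misses the multisets {\frac{1}{3}, \frac{2}{3}} ; {\frac{5}{2}, \frac{5}{2}}.

The tell: with t_0 = \frac{7}{6}, striking the common factor k + 3/2 reduces the term (C = 7/6, x = 4).
Ratio: r(k) = 4 * (k+\frac{1}{3}) (k+\frac{2}{3}) / [(k+\frac{5}{2}) (k+\frac{5}{2}) (k+1)] - rational in k. x = 4; t_0 = \frac{7}{6}; negate the roots.


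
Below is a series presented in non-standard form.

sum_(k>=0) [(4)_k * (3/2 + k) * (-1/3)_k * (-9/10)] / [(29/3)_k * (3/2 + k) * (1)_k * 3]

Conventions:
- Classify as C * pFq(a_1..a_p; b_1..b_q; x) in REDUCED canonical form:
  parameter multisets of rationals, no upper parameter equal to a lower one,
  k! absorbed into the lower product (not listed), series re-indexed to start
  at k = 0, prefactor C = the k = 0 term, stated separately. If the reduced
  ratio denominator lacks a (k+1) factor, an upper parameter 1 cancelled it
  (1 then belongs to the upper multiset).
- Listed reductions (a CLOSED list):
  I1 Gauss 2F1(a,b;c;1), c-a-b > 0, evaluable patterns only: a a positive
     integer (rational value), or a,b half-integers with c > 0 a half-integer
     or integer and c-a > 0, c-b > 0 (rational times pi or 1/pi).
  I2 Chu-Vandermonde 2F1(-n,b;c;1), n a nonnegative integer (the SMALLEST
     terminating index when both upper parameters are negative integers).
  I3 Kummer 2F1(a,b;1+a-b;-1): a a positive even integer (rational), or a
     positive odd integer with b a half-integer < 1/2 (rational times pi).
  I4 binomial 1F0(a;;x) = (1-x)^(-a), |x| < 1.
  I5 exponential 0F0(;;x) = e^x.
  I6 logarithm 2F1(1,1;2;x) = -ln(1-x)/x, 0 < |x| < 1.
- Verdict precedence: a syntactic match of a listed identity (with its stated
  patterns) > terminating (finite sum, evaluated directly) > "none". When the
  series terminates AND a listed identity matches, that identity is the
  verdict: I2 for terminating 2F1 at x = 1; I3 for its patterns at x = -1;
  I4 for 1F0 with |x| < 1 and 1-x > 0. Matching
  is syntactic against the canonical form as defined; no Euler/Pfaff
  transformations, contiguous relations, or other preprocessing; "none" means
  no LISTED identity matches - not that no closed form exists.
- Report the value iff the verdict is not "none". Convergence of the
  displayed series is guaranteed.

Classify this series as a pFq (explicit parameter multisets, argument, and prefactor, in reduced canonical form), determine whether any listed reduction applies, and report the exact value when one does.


With C = -3/10: the canonical form is 2F1(-1/3, 4; 29/3; 1). Verdict at x = 1: Gauss (I1, integer-parameter pattern) matches (x = 1: the Gamma ratio telescopes since c-a-b = 6 > 0 and a = 4 in Z>0). Value: -5083/20412.

The tell: x = 1 and (1)_k (C = -3/10) is k! itself.
Adjacent-term ratio: r(k) = 1 * (k-1/3) (k+4) / [(k+29/3) (k+1)] - poly over poly, x = 1 from leading terms; C = -3/10 at k = 0.


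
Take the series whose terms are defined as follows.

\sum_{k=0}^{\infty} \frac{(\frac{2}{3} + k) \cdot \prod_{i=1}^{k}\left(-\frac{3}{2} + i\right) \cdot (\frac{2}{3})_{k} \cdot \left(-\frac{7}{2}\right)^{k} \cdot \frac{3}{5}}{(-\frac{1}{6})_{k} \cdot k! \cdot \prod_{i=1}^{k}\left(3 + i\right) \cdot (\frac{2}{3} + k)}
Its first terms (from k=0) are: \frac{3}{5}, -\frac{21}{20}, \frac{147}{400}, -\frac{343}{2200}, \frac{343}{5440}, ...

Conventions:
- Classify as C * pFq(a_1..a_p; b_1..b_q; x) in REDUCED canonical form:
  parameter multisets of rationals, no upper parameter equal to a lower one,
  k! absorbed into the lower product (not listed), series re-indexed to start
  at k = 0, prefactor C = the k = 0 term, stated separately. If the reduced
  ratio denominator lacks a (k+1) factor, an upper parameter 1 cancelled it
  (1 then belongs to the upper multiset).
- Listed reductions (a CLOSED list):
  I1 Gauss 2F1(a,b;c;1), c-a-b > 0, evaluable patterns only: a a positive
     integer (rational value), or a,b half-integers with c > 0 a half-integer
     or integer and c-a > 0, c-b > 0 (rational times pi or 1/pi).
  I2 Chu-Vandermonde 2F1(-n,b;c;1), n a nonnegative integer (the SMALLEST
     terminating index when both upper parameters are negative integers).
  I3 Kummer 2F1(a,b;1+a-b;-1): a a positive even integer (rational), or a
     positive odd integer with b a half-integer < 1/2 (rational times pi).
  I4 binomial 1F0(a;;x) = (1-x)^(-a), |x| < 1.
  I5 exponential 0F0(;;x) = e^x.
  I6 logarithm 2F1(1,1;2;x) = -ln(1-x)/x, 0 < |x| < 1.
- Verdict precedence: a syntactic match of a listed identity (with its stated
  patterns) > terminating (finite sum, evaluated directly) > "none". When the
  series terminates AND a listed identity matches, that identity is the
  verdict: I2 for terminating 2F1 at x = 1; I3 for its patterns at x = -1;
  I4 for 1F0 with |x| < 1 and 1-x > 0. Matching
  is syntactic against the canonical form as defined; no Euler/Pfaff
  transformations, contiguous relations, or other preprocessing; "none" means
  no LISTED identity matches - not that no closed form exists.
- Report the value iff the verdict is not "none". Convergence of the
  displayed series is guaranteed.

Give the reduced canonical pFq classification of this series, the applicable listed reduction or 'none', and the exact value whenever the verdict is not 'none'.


The series (x = -\frac{7}{2}) is 2F2: upper {-\frac{1}{2}, \frac{2}{3}}, lower {-\frac{1}{6}, 4}, prefactor \frac{3}{5}. Verdict: none. No listed pattern accepts 2F2(-\frac{1}{2}, \frac{2}{3}; -\frac{1}{6}, 4; -\frac{7}{2}).

Key observation: x = -\frac{7}{2} and the lower running product (C = 3/5) is a rising factorial.
Term ratio: r(k) = -\frac{7}{2} * (k-\frac{1}{2}) (k+\frac{2}{3}) / [(k-\frac{1}{6}) (k+4) (k+1)] ; factor over Q: parameters, x = -\frac{7}{2}, and C = \frac{3}{5}.


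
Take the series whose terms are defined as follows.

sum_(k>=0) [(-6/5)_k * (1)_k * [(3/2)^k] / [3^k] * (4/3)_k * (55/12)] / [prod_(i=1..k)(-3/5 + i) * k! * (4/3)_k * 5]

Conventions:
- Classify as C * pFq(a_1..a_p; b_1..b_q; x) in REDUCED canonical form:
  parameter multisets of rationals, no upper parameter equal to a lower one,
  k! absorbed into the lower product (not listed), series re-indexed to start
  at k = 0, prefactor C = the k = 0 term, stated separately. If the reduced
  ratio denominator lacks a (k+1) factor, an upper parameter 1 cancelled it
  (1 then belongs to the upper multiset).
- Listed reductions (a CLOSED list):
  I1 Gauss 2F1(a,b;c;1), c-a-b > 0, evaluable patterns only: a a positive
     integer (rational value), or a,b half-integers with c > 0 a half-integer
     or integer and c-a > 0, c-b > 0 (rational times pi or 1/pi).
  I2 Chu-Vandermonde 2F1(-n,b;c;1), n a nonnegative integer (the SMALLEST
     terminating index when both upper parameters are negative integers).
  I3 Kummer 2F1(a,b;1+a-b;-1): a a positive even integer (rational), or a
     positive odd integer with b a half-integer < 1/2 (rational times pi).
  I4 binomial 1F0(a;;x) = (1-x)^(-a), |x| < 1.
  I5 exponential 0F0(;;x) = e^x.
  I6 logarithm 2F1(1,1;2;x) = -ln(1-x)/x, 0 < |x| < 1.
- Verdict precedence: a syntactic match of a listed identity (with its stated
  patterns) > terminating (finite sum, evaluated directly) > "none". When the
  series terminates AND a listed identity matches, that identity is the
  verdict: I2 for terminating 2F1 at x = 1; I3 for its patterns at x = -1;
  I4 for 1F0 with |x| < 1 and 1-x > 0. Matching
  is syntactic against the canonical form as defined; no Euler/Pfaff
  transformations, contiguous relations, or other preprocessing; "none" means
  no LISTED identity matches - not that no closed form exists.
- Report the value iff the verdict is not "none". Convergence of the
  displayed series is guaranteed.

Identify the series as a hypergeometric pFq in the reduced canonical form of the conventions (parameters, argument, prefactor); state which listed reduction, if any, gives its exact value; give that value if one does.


First insight: from the first term 11/12: the constant factors (C = 11/12, x = 1/2) combine into one prefactor.
Step ratio: r(k) = (1/2) * (k-6/5) (k+1) / [(k+2/5) (k+1)] - poly over poly, x = (1/2) from leading terms; C = 11/12 at k = 0.

Canonical form: C = 11/12 times 2F1 with upper {-6/5, 1}, lower {2/5}, x = 1/2. Verdict: none - this 2F1 at x = 1/2 matches no listed pattern, and upper {-6/5, 1} holds no stopper.


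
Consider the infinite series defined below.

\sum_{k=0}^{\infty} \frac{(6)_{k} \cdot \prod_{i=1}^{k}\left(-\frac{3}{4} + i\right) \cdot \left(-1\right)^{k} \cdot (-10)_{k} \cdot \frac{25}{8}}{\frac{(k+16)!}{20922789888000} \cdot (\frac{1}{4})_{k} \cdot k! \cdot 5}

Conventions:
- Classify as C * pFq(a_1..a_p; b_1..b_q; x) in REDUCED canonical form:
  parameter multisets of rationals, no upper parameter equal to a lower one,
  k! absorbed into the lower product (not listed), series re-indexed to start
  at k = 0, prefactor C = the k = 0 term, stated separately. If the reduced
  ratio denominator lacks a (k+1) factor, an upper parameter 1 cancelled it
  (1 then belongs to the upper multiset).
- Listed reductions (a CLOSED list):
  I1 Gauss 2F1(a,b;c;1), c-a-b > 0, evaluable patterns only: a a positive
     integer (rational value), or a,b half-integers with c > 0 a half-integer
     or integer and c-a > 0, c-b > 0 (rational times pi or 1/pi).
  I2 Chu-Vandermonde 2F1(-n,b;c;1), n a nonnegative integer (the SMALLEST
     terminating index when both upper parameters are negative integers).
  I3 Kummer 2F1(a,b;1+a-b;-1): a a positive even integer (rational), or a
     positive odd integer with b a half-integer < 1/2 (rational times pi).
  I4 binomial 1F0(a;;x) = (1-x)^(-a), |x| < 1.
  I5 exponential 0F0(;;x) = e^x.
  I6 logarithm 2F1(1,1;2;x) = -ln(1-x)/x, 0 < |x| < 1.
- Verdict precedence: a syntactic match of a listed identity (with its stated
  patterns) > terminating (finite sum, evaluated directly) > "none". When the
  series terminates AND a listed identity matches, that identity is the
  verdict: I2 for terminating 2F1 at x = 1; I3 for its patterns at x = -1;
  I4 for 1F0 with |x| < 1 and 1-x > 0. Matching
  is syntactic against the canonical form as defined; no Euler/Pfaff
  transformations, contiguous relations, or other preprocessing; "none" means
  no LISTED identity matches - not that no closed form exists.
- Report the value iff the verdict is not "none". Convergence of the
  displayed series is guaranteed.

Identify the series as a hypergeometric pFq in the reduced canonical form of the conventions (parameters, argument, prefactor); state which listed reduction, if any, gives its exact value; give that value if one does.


Canonical form: C = \frac{5}{8} times 2F1 with upper {-10, 6}, lower {17}, x = -1. Verdict at x = -1: Kummer's theorem (I3) matches (x = -1; c = 17 equals 1+a-b for upper {-10, 6}: listed pattern). Sum: \frac{35}{2}.

Structural cue: x = -1 and the constant factors (C = 5/8) combine into one prefactor.
Ratio: r(k) = -1 * (k-10) (k+6) / [(k+17) (k+1)] - rational; roots negated = parameters, x = -1, C = \frac{5}{8}.


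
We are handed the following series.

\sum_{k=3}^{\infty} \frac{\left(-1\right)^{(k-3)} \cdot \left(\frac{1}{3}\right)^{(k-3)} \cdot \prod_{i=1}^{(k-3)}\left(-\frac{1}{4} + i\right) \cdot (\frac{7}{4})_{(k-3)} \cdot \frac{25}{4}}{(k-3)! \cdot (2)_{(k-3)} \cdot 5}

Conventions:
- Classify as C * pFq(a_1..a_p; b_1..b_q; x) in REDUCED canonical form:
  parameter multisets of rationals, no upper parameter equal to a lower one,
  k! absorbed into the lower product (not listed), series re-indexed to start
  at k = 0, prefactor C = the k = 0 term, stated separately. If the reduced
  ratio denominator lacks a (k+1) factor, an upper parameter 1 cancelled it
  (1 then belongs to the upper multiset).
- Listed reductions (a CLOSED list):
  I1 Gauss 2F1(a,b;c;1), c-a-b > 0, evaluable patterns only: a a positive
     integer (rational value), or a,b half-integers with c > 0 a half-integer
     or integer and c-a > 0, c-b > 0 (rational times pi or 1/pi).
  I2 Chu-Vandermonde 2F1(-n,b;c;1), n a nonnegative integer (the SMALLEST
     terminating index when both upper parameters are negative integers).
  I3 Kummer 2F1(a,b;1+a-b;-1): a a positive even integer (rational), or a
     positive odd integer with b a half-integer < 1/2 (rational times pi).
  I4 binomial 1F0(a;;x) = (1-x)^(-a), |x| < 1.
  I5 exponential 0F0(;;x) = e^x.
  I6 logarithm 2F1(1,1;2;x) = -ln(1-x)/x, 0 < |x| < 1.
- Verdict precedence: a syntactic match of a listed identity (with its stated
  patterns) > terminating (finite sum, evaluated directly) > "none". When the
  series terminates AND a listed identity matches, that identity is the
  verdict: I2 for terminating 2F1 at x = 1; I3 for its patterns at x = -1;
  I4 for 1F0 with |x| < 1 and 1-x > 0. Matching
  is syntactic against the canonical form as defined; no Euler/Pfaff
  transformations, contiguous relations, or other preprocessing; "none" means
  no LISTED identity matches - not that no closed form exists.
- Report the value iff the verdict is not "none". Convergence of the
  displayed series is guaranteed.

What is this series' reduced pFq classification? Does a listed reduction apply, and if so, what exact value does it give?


At argument -\frac{1}{3}: a 2F1 with upper {\frac{3}{4}, \frac{7}{4}}, lower {2}, scaled by C = \frac{5}{4}. Verdict: none. Every listed pattern misses the 2F1 form at -\frac{1}{3}, upper {\frac{3}{4}, \frac{7}{4}}.

Key observation: t_0 being \frac{5}{4}, the running product (prefactor 5/4) telescopes to a rising factorial.
Step ratio: r(k) = -\frac{1}{3} * (k+\frac{3}{4}) (k+\frac{7}{4}) / [(k+2) (k+1)] - rational in k, leading ratio -\frac{1}{3}; with t_0 = \frac{5}{4}, classification follows.
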